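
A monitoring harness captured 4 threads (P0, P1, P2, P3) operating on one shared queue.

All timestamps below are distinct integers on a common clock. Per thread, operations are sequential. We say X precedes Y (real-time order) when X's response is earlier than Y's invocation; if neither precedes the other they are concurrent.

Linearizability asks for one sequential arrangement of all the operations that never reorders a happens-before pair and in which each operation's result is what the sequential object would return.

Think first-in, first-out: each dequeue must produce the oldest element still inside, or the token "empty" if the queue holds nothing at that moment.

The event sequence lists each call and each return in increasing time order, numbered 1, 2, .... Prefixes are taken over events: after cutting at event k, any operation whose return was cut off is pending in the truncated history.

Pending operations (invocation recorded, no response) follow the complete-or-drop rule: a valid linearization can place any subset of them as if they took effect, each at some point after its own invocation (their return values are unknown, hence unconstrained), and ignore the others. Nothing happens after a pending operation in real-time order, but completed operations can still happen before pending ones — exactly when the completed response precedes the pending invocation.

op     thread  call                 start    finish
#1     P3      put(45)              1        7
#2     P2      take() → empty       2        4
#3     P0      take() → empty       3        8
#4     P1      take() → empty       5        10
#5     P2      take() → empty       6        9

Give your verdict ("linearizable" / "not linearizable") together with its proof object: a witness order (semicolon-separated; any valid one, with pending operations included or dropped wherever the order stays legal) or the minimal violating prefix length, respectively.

step 1: #2 take() → empty — queue <>
step 2: #3 take() → empty — queue <>
step 3: #4 take() → empty — queue <>
step 4: #5 take() → empty — queue <>
step 5: #1 put(45) — queue <45>

linearizable — witness: #2; #3; #4; #5; #1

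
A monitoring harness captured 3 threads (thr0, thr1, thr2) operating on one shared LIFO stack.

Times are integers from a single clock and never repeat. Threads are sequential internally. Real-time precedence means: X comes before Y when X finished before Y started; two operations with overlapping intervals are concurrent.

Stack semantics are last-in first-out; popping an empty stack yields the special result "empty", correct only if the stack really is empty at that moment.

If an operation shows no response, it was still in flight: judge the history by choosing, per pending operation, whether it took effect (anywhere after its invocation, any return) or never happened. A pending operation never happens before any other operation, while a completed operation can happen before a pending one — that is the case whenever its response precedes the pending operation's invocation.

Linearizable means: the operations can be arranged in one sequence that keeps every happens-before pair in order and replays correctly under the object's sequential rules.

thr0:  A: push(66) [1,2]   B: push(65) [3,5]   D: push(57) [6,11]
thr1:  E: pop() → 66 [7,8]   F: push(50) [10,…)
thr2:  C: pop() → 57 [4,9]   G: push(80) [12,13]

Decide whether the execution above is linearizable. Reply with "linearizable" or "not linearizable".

prefix check: 1..8 passes, 1..9 fails once C's time-9 response joins
3 orders of the 4 completed LIFO stack ops respect real time; none is legal
including or dropping the 1 pending operation (D) in any combination fails
e.g. A, B, C, E (pending dropped): illegal at step 3, since C pop() → 57 cannot apply there
e.g. A, B, E, C (pending dropped): illegal at step 3, since E pop() → 66 cannot apply there

not linearizable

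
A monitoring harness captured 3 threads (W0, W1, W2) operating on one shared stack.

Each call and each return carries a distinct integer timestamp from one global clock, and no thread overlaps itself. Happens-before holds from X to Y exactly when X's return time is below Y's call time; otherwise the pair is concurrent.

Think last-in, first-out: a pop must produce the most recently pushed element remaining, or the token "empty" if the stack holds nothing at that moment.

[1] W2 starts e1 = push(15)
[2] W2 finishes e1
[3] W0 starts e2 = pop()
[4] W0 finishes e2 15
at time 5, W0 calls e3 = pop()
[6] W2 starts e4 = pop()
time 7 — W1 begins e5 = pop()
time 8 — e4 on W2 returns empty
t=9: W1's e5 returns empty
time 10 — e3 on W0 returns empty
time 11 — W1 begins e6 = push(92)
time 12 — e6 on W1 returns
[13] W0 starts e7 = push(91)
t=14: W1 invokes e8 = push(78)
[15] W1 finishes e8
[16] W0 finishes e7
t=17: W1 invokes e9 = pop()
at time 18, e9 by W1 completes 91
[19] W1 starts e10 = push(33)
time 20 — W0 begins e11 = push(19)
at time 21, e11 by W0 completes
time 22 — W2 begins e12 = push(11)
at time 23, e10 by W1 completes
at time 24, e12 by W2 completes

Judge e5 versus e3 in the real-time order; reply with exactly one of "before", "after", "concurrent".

concurrent

e5 spans [7,9], e3 spans [5,10]
the intervals overlap in both directions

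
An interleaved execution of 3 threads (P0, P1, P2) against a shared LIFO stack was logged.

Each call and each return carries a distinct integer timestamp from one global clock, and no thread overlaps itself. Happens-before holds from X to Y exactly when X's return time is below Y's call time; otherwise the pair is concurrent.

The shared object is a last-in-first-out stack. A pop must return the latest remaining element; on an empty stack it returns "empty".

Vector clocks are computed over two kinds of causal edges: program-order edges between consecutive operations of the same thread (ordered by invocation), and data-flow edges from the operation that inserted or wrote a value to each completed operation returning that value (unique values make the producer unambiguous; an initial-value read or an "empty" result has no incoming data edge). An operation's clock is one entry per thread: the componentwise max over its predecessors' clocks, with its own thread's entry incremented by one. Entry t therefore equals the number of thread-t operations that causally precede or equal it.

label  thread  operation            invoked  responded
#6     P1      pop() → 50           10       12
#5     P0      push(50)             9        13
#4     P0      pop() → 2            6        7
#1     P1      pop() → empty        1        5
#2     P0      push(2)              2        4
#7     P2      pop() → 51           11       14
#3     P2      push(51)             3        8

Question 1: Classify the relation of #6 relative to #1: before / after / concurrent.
after

#6 spans [10,12], #1 spans [1,5]
resp(#1)=5 < inv(#6)=10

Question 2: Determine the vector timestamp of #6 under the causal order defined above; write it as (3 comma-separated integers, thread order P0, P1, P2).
(3, 2, 0)

invoked at 3, #3 has no predecessors; its own P2 bump gives (0, 0, 1)
invoked at 1, #1 has no predecessors; its own P1 bump gives (0, 1, 0)
invoked at 2, #2 has no predecessors; its own P0 bump gives (1, 0, 0)
#7, invoked 11, takes VC(#3)=(0, 0, 1) under max, adds 1 for P2 → (0, 0, 2)
#4, invoked 6, takes VC(#2)=(1, 0, 0) under max, adds 1 for P0 → (2, 0, 0)
#5, invoked 9, takes VC(#4)=(2, 0, 0) under max, adds 1 for P0 → (3, 0, 0)
#6, invoked 10, takes VC(#1)=(0, 1, 0), VC(#5)=(3, 0, 0) under max, adds 1 for P1 → (3, 2, 0)
target: VC(#6) = (3, 2, 0)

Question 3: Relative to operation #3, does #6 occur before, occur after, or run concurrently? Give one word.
after

#6 spans [10,12], #3 spans [3,8]
resp(#3)=8 < inv(#6)=10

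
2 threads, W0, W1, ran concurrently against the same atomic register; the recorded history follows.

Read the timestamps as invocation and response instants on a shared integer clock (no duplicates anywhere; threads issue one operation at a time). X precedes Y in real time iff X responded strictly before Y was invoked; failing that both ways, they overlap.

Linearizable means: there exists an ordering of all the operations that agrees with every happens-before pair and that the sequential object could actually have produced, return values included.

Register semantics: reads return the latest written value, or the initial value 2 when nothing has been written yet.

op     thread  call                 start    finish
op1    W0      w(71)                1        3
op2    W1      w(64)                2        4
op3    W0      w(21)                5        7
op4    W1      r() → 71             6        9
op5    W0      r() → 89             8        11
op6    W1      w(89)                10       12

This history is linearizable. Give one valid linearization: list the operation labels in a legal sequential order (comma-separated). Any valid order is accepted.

after step 1 (op2 w(64)): value 64
after step 2 (op1 w(71)): value 71
after step 3 (op4 r() → 71): value 71
after step 4 (op3 w(21)): value 21
after step 5 (op6 w(89)): value 89
after step 6 (op5 r() → 89): value 89

op2, op1, op4, op3, op6, op5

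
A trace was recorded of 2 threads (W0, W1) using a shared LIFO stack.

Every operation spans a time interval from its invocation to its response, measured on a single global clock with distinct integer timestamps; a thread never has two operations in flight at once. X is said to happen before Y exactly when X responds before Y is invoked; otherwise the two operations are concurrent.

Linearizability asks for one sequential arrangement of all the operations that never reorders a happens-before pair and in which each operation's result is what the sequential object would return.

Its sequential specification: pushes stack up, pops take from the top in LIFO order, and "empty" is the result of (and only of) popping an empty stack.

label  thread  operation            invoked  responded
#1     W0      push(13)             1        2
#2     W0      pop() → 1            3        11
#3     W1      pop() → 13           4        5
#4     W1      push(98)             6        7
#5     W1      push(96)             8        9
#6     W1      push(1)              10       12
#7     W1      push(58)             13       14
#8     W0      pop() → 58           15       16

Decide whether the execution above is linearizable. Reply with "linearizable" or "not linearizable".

linearizable

one valid linearization: #1, #3, #4, #5, #6, #2, #7, #8
1. #1 push(13), leaving stack <13>
2. #3 pop() → 13, leaving stack <>
3. #4 push(98), leaving stack <98>
4. #5 push(96), leaving stack <98,96>
5. #6 push(1), leaving stack <98,96,1>
6. #2 pop() → 1, leaving stack <98,96>
7. #7 push(58), leaving stack <98,96,58>
8. #8 pop() → 58, leaving stack <98,96>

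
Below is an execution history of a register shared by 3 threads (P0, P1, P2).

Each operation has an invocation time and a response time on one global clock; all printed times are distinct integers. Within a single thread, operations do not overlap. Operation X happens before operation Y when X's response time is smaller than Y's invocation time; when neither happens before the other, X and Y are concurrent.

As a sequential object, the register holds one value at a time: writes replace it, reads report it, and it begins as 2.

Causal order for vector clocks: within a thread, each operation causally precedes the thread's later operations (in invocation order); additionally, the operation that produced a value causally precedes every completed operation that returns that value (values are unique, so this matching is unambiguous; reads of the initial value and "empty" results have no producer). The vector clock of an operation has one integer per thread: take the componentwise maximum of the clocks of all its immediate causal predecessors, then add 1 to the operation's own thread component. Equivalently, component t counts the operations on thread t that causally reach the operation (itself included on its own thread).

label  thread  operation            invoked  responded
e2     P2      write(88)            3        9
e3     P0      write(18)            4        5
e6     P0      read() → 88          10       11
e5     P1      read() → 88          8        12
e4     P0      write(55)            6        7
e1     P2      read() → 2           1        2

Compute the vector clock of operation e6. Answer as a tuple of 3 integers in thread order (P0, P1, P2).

root op e1, invoked 1: fresh clock plus P2's own tick → (0, 0, 1)
root op e3, invoked 4: fresh clock plus P0's own tick → (1, 0, 0)
merge at e2 (invoked 3): VC(e1)=(0, 0, 1), own-thread bump on P2 → (0, 0, 2)
merge at e4 (invoked 6): VC(e3)=(1, 0, 0), own-thread bump on P0 → (2, 0, 0)
merge at e5 (invoked 8): VC(e2)=(0, 0, 2), own-thread bump on P1 → (0, 1, 2)
merge at e6 (invoked 10): VC(e2)=(0, 0, 2), VC(e4)=(2, 0, 0), own-thread bump on P0 → (3, 0, 2)
target: VC(e6) = (3, 0, 2)

(3, 0, 2)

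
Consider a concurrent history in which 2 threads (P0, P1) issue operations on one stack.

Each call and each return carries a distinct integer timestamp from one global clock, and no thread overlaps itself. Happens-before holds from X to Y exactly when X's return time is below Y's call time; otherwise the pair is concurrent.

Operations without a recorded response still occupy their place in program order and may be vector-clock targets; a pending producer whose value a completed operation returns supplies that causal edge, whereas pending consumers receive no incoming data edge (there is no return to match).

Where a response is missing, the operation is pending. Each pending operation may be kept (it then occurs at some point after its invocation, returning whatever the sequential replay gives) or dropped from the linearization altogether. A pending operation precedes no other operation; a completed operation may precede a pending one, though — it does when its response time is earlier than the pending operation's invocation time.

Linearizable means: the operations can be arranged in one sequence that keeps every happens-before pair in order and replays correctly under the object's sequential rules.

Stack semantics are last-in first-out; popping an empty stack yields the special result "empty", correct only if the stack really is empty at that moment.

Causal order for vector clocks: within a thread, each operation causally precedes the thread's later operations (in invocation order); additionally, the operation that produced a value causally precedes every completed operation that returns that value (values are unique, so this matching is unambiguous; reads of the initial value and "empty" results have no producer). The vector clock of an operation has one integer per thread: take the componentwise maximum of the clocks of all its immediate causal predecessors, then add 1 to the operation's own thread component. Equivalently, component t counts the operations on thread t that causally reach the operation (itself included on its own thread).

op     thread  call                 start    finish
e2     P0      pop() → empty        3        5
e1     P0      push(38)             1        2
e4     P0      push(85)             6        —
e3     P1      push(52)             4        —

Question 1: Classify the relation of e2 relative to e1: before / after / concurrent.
Answer: after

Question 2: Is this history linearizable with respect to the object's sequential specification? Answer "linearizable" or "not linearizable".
already the first 5 events (up to e2's response at time 5) admit no linearization; the first 4 still do
exactly one order of the 2 completed ops respects real time; the stack replay fails
completion choices over the 1 pending operation (e3) were checked; none helps
for example e1, e2 (pending dropped) fails at step 2: e2 pop() → empty is not legal there

not linearizable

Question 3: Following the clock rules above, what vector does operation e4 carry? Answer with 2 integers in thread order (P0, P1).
Answer: (3, 0)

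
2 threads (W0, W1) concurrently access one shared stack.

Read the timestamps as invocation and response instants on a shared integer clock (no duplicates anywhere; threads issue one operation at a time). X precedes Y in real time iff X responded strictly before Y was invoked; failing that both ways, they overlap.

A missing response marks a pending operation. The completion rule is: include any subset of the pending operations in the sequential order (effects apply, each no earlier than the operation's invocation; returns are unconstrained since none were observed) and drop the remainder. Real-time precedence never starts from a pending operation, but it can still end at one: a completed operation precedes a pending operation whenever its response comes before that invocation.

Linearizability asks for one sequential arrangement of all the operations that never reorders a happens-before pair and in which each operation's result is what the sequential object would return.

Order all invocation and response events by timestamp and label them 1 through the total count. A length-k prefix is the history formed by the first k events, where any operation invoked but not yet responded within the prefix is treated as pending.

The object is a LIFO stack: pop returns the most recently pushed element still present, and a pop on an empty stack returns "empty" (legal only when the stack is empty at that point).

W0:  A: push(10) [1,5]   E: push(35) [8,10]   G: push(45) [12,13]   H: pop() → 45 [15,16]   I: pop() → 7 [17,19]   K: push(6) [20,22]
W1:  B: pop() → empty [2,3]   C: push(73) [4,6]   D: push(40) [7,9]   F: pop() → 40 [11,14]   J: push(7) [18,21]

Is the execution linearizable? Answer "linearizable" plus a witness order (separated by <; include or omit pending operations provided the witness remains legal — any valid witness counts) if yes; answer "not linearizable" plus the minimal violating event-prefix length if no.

linearizable — witness: B < A < C < E < D < F < G < H < J < I < K

after step 1 (B pop() → empty): stack <>
after step 2 (A push(10)): stack <10>
after step 3 (C push(73)): stack <10,73>
after step 4 (E push(35)): stack <10,73,35>
after step 5 (D push(40)): stack <10,73,35,40>
after step 6 (F pop() → 40): stack <10,73,35>
after step 7 (G push(45)): stack <10,73,35,45>
after step 8 (H pop() → 45): stack <10,73,35>
after step 9 (J push(7)): stack <10,73,35,7>
after step 10 (I pop() → 7): stack <10,73,35>
after step 11 (K push(6)): stack <10,73,35,6>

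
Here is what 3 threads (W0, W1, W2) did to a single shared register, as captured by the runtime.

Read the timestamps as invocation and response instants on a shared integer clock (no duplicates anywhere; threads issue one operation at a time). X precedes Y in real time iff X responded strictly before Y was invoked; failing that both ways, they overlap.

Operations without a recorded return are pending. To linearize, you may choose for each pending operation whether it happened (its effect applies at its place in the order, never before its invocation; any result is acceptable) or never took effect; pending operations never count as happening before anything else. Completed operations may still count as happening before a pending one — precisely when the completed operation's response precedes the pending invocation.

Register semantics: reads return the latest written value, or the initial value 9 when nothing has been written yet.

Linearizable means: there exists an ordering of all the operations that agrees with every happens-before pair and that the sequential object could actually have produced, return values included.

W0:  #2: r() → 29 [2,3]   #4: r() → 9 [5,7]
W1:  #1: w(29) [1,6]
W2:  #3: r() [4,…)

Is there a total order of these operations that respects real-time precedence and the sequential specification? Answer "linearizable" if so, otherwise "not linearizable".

events 1..6 are fine; event 7 — the response of #4 at time 7 — makes the prefix non-linearizable
checked exhaustively: 3 real-time-consistent orders of 3 completed operations, zero legal register replays
completion choices over the 1 pending operation (#3) were checked; none helps
e.g. #1, #2, #4 (pending dropped): illegal at step 3, since #4 r() → 9 cannot apply there
e.g. #2, #1, #4 (pending dropped): illegal at step 1, since #2 r() → 29 cannot apply there

not linearizable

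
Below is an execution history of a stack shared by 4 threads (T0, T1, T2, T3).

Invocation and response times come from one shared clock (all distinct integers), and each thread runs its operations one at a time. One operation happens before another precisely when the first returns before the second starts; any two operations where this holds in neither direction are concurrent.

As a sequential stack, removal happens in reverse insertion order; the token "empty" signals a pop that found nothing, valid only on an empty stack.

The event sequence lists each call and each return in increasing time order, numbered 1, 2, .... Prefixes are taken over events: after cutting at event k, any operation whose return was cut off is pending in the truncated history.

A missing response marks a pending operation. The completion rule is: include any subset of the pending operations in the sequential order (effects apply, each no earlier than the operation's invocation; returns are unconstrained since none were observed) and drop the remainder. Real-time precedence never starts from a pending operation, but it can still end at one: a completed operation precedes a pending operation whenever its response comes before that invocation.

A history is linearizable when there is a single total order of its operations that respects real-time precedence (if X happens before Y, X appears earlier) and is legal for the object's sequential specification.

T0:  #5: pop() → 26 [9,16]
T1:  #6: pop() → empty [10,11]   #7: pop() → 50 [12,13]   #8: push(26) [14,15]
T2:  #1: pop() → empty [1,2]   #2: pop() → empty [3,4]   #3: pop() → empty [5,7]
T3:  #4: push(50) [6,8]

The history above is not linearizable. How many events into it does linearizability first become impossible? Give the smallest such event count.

13

one valid order for events 1..12 is #1, #2, #3, #4, #5, #6:
1. #1 pop() → empty, leaving stack <>
2. #2 pop() → empty, leaving stack <>
3. #3 pop() → empty, leaving stack <>
4. #4 push(50), leaving stack <50>
5. #5 pop() (pending, included), leaving stack <>
6. #6 pop() → empty, leaving stack <>
event 13 — #7's response, time 13 — after it, nothing linearizes
including or dropping the 1 pending operation (#5) in any combination fails
e.g. #1, #2, #3, #4, #6, #7 (pending dropped): illegal at step 5, since #6 pop() → empty cannot apply there
e.g. #1, #2, #4, #3, #6, #7 (pending dropped): illegal at step 4, since #3 pop() → empty cannot apply there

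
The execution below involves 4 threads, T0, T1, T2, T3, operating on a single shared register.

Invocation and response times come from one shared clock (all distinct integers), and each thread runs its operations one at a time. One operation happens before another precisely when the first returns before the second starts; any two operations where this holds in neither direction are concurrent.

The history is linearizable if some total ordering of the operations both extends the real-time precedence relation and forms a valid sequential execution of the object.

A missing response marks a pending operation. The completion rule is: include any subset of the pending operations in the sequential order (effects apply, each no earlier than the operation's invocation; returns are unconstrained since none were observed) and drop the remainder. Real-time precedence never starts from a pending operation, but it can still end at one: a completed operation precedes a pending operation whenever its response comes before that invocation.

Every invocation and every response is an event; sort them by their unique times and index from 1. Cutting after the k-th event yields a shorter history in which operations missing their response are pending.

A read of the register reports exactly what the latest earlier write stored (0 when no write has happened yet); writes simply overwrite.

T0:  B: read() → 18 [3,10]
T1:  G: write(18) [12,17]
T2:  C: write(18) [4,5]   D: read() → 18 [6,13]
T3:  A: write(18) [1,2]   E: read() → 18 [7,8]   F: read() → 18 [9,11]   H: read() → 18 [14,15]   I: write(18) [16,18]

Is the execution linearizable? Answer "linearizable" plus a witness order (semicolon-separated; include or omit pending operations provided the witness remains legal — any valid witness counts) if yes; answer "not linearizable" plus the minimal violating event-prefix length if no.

linearizable — witness: A; B; C; D; E; F; G; H; I

after step 1 (A write(18)): value 18
after step 2 (B read() → 18): value 18
after step 3 (C write(18)): value 18
after step 4 (D read() → 18): value 18
after step 5 (E read() → 18): value 18
after step 6 (F read() → 18): value 18
after step 7 (G write(18)): value 18
after step 8 (H read() → 18): value 18
after step 9 (I write(18)): value 18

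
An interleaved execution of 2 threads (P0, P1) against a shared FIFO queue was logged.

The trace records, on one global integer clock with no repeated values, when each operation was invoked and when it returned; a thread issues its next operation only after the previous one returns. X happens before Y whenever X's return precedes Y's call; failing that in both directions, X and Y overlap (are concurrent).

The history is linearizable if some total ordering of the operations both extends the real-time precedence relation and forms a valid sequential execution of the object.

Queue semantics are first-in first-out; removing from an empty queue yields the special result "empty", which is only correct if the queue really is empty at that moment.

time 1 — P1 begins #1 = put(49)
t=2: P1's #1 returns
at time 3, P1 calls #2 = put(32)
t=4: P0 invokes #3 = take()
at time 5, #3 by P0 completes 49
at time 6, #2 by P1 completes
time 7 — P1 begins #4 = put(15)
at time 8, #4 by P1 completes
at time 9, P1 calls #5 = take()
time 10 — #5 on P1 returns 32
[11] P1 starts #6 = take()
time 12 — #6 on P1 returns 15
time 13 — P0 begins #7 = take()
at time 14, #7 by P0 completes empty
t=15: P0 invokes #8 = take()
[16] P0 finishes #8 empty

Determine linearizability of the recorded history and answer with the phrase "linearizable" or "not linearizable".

a witness: #1, #2, #3, #4, #5, #6, #7, #8
after step 1 (#1 put(49)): queue <49>
after step 2 (#2 put(32)): queue <49,32>
after step 3 (#3 take() → 49): queue <32>
after step 4 (#4 put(15)): queue <32,15>
after step 5 (#5 take() → 32): queue <15>
after step 6 (#6 take() → 15): queue <>
after step 7 (#7 take() → empty): queue <>
after step 8 (#8 take() → empty): queue <>

linearizable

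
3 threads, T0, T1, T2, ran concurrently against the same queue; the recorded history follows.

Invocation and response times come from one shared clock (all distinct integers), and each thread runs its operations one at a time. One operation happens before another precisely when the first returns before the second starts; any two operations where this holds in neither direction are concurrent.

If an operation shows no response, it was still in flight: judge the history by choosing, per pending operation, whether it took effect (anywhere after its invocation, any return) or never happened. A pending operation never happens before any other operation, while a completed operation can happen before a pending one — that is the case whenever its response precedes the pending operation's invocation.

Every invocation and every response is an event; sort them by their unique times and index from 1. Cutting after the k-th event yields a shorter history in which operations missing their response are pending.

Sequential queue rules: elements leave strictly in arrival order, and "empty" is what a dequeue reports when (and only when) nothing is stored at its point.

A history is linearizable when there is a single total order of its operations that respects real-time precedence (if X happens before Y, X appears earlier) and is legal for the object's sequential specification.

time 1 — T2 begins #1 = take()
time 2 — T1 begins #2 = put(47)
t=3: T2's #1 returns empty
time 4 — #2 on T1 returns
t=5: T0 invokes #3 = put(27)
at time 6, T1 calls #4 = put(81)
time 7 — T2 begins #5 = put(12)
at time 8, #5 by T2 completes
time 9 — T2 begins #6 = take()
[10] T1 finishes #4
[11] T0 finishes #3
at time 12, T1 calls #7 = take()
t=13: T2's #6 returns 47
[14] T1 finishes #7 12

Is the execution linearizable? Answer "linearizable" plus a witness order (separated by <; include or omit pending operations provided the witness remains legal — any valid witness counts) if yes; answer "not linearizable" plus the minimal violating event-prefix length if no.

linearizable — witness: #1 < #2 < #5 < #3 < #4 < #6 < #7

step 1: #1 take() → empty — queue <>
step 2: #2 put(47) — queue <47>
step 3: #5 put(12) — queue <47,12>
step 4: #3 put(27) — queue <47,12,27>
step 5: #4 put(81) — queue <47,12,27,81>
step 6: #6 take() → 47 — queue <12,27,81>
step 7: #7 take() → 12 — queue <27,81>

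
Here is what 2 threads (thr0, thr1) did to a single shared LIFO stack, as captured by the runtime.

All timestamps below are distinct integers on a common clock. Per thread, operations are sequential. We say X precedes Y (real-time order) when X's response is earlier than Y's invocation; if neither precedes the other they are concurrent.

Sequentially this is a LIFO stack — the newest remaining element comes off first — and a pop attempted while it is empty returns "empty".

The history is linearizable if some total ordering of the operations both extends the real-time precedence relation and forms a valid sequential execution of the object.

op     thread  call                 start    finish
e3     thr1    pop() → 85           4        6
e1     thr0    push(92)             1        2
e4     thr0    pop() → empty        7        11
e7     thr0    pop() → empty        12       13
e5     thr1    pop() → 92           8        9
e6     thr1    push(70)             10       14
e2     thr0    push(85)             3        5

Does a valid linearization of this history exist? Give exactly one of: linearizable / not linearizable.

witness order: e1, e2, e3, e5, e4, e7, e6
1. e1 push(92), leaving stack <92>
2. e2 push(85), leaving stack <92,85>
3. e3 pop() → 85, leaving stack <92>
4. e5 pop() → 92, leaving stack <>
5. e4 pop() → empty, leaving stack <>
6. e7 pop() → empty, leaving stack <>
7. e6 push(70), leaving stack <70>

linearizable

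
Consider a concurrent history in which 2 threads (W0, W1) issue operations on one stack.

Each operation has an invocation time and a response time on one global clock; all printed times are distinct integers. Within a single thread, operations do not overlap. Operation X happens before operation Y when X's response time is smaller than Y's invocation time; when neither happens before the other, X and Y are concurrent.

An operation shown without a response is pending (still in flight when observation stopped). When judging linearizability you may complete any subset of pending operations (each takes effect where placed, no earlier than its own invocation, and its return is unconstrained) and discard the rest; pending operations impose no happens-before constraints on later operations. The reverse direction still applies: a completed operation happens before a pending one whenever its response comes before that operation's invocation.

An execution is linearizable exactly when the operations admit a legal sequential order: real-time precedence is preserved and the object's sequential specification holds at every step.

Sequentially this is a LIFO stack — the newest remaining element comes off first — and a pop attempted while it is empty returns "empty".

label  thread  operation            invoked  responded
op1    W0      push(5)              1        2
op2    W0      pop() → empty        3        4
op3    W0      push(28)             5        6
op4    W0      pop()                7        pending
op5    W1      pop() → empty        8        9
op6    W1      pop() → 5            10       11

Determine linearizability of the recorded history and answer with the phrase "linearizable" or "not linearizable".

not linearizable

events 1..3 are fine; event 4 — the response of op2 at time 4 — makes the prefix non-linearizable
the sole real-time-consistent order of 2 completed operations fails the stack replay
e.g. op1, op2: illegal at step 2, since op2 pop() → empty cannot apply there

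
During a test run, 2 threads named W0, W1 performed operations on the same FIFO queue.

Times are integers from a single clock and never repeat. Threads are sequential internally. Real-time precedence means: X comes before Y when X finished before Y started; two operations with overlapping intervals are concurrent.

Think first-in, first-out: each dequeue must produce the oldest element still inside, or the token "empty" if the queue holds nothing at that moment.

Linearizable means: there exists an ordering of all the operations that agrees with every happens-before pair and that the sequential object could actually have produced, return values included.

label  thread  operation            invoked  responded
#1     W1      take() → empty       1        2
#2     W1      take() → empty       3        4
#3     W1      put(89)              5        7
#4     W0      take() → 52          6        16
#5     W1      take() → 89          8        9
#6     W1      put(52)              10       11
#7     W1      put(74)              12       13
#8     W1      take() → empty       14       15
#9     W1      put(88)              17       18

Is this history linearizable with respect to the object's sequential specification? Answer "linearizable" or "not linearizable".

cut after 14 events: linearizable; cut after 15 events (#8 responds, time 15): not linearizable
one real-time candidate order over the 7 completed operations — the FIFO queue replay rejects it
no completion choice of the 1 pending operation (#4) rescues it — every subset was tried
sample order #1, #2, #3, #5, #6, #7, #8 (pending dropped) stalls at step 7 — #8 take() → empty has no legal effect

not linearizable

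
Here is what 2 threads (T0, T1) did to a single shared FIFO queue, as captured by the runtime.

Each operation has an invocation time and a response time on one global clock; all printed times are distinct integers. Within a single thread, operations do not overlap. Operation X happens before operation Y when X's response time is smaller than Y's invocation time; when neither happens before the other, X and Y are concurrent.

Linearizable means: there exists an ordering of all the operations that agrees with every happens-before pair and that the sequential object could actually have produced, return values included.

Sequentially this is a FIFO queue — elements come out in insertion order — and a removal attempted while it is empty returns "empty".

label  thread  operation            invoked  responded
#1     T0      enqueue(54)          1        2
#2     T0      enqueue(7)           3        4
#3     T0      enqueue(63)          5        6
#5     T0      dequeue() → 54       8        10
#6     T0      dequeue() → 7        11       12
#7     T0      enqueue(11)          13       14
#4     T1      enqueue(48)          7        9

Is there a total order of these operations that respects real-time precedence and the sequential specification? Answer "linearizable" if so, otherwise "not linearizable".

linearizable

witness order: #1, #2, #3, #4, #5, #6, #7
step 1: #1 enqueue(54) — queue <54>
step 2: #2 enqueue(7) — queue <54,7>
step 3: #3 enqueue(63) — queue <54,7,63>
step 4: #4 enqueue(48) — queue <54,7,63,48>
step 5: #5 dequeue() → 54 — queue <7,63,48>
step 6: #6 dequeue() → 7 — queue <63,48>
step 7: #7 enqueue(11) — queue <63,48,11>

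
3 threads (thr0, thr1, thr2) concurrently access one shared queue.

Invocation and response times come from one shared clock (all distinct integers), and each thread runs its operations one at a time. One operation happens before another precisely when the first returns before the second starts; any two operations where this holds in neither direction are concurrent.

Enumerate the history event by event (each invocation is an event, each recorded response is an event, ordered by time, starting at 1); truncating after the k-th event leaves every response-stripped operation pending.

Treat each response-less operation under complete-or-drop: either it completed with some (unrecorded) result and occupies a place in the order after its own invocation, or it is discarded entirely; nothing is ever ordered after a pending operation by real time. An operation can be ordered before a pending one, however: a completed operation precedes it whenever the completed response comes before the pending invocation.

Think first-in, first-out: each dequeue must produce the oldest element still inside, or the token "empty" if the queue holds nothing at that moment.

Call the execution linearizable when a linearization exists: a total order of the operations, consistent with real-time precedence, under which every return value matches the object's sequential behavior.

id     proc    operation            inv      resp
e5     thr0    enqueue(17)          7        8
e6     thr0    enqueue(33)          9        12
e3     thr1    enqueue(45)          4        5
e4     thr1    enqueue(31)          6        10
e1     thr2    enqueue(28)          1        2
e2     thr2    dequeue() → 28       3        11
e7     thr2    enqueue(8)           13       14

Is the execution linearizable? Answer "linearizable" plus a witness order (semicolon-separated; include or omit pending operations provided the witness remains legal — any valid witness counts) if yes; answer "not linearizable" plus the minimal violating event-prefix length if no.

linearizable — witness: e1; e2; e3; e4; e5; e6; e7

after step 1 (e1 enqueue(28)): queue <28>
after step 2 (e2 dequeue() → 28): queue <>
after step 3 (e3 enqueue(45)): queue <45>
after step 4 (e4 enqueue(31)): queue <45,31>
after step 5 (e5 enqueue(17)): queue <45,31,17>
after step 6 (e6 enqueue(33)): queue <45,31,17,33>
after step 7 (e7 enqueue(8)): queue <45,31,17,33,8>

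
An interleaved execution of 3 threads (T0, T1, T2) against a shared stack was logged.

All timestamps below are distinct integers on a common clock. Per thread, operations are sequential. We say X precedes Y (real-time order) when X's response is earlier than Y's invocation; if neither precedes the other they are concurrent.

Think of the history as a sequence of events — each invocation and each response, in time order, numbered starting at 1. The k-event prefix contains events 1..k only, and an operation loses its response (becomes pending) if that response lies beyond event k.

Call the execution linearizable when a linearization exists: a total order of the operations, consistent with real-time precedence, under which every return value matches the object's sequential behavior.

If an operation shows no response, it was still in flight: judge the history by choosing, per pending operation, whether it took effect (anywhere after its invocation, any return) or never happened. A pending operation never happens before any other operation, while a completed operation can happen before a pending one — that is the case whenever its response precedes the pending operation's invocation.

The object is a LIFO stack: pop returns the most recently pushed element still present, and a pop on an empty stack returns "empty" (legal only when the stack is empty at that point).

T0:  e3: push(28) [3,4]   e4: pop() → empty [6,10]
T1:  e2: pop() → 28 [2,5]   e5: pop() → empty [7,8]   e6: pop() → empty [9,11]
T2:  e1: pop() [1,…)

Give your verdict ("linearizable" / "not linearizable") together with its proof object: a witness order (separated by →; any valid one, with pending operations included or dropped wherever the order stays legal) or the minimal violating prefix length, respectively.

step 1: e1 pop() (pending, included) — stack <>
step 2: e3 push(28) — stack <28>
step 3: e2 pop() → 28 — stack <>
step 4: e4 pop() → empty — stack <>
step 5: e5 pop() → empty — stack <>
step 6: e6 pop() → empty — stack <>

linearizable — witness: e1 → e3 → e2 → e4 → e5 → e6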